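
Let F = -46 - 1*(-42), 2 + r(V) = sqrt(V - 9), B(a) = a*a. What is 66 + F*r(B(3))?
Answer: 74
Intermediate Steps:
B(a) = a**2
r(V) = -2 + sqrt(-9 + V) (r(V) = -2 + sqrt(V - 9) = -2 + sqrt(-9 + V))
F = -4 (F = -46 + 42 = -4)
66 + F*r(B(3)) = 66 - 4*(-2 + sqrt(-9 + 3**2)) = 66 - 4*(-2 + sqrt(-9 + 9)) = 66 - 4*(-2 + sqrt(0)) = 66 - 4*(-2 + 0) = 66 - 4*(-2) = 66 + 8 = 74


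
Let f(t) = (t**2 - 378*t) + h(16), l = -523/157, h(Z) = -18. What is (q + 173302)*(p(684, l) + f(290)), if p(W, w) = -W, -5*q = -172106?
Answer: -27234588752/5 ≈ -5.4469e+9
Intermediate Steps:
q = 172106/5 (q = -1/5*(-172106) = 172106/5 ≈ 34421.)
l = -523/157 (l = -523*1/157 = -523/157 ≈ -3.3312)
f(t) = -18 + t**2 - 378*t (f(t) = (t**2 - 378*t) - 18 = -18 + t**2 - 378*t)
(q + 173302)*(p(684, l) + f(290)) = (172106/5 + 173302)*(-1*684 + (-18 + 290**2 - 378*290)) = 1038616*(-684 + (-18 + 84100 - 109620))/5 = 1038616*(-684 - 25538)/5 = (1038616/5)*(-26222) = -27234588752/5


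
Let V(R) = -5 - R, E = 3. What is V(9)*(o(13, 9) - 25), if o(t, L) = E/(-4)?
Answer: 721/2 ≈ 360.50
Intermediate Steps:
o(t, L) = -3/4 (o(t, L) = 3/(-4) = 3*(-1/4) = -3/4)
V(9)*(o(13, 9) - 25) = (-5 - 1*9)*(-3/4 - 25) = (-5 - 9)*(-103/4) = -14*(-103/4) = 721/2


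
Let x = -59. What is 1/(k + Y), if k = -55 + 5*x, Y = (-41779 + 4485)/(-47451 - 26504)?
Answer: -73955/25846956 ≈ -0.0028613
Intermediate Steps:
Y = 37294/73955 (Y = -37294/(-73955) = -37294*(-1/73955) = 37294/73955 ≈ 0.50428)
k = -350 (k = -55 + 5*(-59) = -55 - 295 = -350)
1/(k + Y) = 1/(-350 + 37294/73955) = 1/(-25846956/73955) = -73955/25846956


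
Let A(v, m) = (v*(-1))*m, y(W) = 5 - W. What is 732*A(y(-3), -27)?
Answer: 158112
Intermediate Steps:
A(v, m) = -m*v (A(v, m) = (-v)*m = -m*v)
732*A(y(-3), -27) = 732*(-1*(-27)*(5 - 1*(-3))) = 732*(-1*(-27)*(5 + 3)) = 732*(-1*(-27)*8) = 732*216 = 158112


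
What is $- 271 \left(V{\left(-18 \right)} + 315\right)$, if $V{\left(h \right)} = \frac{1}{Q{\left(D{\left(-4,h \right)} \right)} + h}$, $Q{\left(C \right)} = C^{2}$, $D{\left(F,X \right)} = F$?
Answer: $- \frac{170459}{2} \approx -85230.0$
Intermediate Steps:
$V{\left(h \right)} = \frac{1}{16 + h}$ ($V{\left(h \right)} = \frac{1}{\left(-4\right)^{2} + h} = \frac{1}{16 + h}$)
$- 271 \left(V{\left(-18 \right)} + 315\right) = - 271 \left(\frac{1}{16 - 18} + 315\right) = - 271 \left(\frac{1}{-2} + 315\right) = - 271 \left(- \frac{1}{2} + 315\right) = \left(-271\right) \frac{629}{2} = - \frac{170459}{2}$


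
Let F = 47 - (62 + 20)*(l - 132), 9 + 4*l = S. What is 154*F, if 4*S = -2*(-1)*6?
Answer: 1693076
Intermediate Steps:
S = 3 (S = (-2*(-1)*6)/4 = (2*6)/4 = (¼)*12 = 3)
l = -3/2 (l = -9/4 + (¼)*3 = -9/4 + ¾ = -3/2 ≈ -1.5000)
F = 10994 (F = 47 - (62 + 20)*(-3/2 - 132) = 47 - 82*(-267)/2 = 47 - 1*(-10947) = 47 + 10947 = 10994)
154*F = 154*10994 = 1693076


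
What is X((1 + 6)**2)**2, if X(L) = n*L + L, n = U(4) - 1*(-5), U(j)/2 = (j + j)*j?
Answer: 11764900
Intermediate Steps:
U(j) = 4*j**2 (U(j) = 2*((j + j)*j) = 2*((2*j)*j) = 2*(2*j**2) = 4*j**2)
n = 69 (n = 4*4**2 - 1*(-5) = 4*16 + 5 = 64 + 5 = 69)
X(L) = 70*L (X(L) = 69*L + L = 70*L)
X((1 + 6)**2)**2 = (70*(1 + 6)**2)**2 = (70*7**2)**2 = (70*49)**2 = 3430**2 = 11764900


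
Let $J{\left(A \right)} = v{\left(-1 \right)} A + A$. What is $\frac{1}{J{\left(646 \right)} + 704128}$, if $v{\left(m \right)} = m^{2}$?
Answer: $\frac{1}{705420} \approx 1.4176 \cdot 10^{-6}$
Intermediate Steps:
$J{\left(A \right)} = 2 A$ ($J{\left(A \right)} = \left(-1\right)^{2} A + A = 1 A + A = A + A = 2 A$)
$\frac{1}{J{\left(646 \right)} + 704128} = \frac{1}{2 \cdot 646 + 704128} = \frac{1}{1292 + 704128} = \frac{1}{705420}$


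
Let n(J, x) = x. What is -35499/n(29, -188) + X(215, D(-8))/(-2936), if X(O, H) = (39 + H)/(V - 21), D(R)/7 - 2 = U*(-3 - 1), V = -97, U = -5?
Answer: 3074648459/16283056 ≈ 188.82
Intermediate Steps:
D(R) = 154 (D(R) = 14 + 7*(-5*(-3 - 1)) = 14 + 7*(-5*(-4)) = 14 + 7*20 = 14 + 140 = 154)
X(O, H) = -39/118 - H/118 (X(O, H) = (39 + H)/(-97 - 21) = (39 + H)/(-118) = (39 + H)*(-1/118) = -39/118 - H/118)
-35499/n(29, -188) + X(215, D(-8))/(-2936) = -35499/(-188) + (-39/118 - 1/118*154)/(-2936) = -35499*(-1/188) + (-39/118 - 77/59)*(-1/2936) = 35499/188 - 193/118*(-1/2936) = 35499/188 + 193/346448 = 3074648459/16283056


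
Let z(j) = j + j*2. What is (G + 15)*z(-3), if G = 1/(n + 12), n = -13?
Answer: -126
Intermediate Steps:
z(j) = 3*j (z(j) = j + 2*j = 3*j)
G = -1 (G = 1/(-13 + 12) = 1/(-1) = -1)
(G + 15)*z(-3) = (-1 + 15)*(3*(-3)) = 14*(-9) = -126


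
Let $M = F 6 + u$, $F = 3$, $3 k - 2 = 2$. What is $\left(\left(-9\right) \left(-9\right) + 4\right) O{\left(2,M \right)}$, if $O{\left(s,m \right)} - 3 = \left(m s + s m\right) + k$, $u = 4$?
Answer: $\frac{23545}{3} \approx 7848.3$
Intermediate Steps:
$k = \frac{4}{3}$ ($k = \frac{2}{3} + \frac{1}{3} \cdot 2 = \frac{2}{3} + \frac{2}{3} = \frac{4}{3} \approx 1.3333$)
$M = 22$ ($M = 3 \cdot 6 + 4 = 18 + 4 = 22$)
$O{\left(s,m \right)} = \frac{13}{3} + 2 m s$ ($O{\left(s,m \right)} = 3 + \left(\left(m s + s m\right) + \frac{4}{3}\right) = 3 + \left(\left(m s + m s\right) + \frac{4}{3}\right) = 3 + \left(2 m s + \frac{4}{3}\right) = 3 + \left(\frac{4}{3} + 2 m s\right) = \frac{13}{3} + 2 m s$)
$\left(\left(-9\right) \left(-9\right) + 4\right) O{\left(2,M \right)} = \left(\left(-9\right) \left(-9\right) + 4\right) \left(\frac{13}{3} + 2 \cdot 22 \cdot 2\right) = \left(81 + 4\right) \left(\frac{13}{3} + 88\right) = 85 \cdot \frac{277}{3} = \frac{23545}{3}$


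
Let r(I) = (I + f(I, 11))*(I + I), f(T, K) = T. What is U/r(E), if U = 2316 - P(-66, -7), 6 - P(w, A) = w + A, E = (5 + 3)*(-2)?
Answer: 2237/1024 ≈ 2.1846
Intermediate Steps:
E = -16 (E = 8*(-2) = -16)
P(w, A) = 6 - A - w (P(w, A) = 6 - (w + A) = 6 - (A + w) = 6 + (-A - w) = 6 - A - w)
U = 2237 (U = 2316 - (6 - 1*(-7) - 1*(-66)) = 2316 - (6 + 7 + 66) = 2316 - 1*79 = 2316 - 79 = 2237)
r(I) = 4*I² (r(I) = (I + I)*(I + I) = (2*I)*(2*I) = 4*I²)
U/r(E) = 2237/((4*(-16)²)) = 2237/((4*256)) = 2237/1024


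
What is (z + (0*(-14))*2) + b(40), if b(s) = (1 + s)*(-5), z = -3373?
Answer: -3578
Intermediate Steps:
b(s) = -5 - 5*s
(z + (0*(-14))*2) + b(40) = (-3373 + (0*(-14))*2) + (-5 - 5*40) = (-3373 + 0*2) + (-5 - 200) = (-3373 + 0) - 205 = -3373 - 205 = -3578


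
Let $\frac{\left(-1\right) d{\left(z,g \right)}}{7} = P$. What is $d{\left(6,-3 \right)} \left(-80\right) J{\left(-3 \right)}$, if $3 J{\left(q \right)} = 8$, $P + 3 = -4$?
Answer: $- \frac{31360}{3} \approx -10453.0$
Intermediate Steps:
$P = -7$ ($P = -3 - 4 = -7$)
$d{\left(z,g \right)} = 49$ ($d{\left(z,g \right)} = \left(-7\right) \left(-7\right) = 49$)
$J{\left(q \right)} = \frac{8}{3}$ ($J{\left(q \right)} = \frac{1}{3} \cdot 8 = \frac{8}{3}$)
$d{\left(6,-3 \right)} \left(-80\right) J{\left(-3 \right)} = 49 \left(-80\right) \frac{8}{3} = \left(-3920\right) \frac{8}{3} = - \frac{31360}{3}$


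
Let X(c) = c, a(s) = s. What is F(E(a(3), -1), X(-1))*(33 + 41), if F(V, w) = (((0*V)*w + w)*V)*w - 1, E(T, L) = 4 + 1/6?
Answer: 703/3 ≈ 234.33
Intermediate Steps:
E(T, L) = 25/6 (E(T, L) = 4 + ⅙ = 25/6)
F(V, w) = -1 + V*w² (F(V, w) = ((0*w + w)*V)*w - 1 = ((0 + w)*V)*w - 1 = (w*V)*w - 1 = (V*w)*w - 1 = V*w² - 1 = -1 + V*w²)
F(E(a(3), -1), X(-1))*(33 + 41) = (-1 + (25/6)*(-1)²)*(33 + 41) = (-1 + (25/6)*1)*74 = (-1 + 25/6)*74 = (19/6)*74 = 703/3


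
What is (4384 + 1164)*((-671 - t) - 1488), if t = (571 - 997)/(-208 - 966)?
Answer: -7032345208/587 ≈ -1.1980e+7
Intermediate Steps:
t = 213/587 (t = -426/(-1174) = -426*(-1/1174) = 213/587 ≈ 0.36286)
(4384 + 1164)*((-671 - t) - 1488) = (4384 + 1164)*((-671 - 1*213/587) - 1488) = 5548*((-671 - 213/587) - 1488) = 5548*(-394090/587 - 1488) = 5548*(-1267546/587) = -7032345208/587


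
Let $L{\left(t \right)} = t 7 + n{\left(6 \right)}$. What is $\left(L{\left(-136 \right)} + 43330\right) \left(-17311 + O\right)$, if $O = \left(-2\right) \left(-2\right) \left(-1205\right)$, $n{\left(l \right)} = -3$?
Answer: $-937801125$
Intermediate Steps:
$L{\left(t \right)} = -3 + 7 t$ ($L{\left(t \right)} = t 7 - 3 = 7 t - 3 = -3 + 7 t$)
$O = -4820$ ($O = 4 \left(-1205\right) = -4820$)
$\left(L{\left(-136 \right)} + 43330\right) \left(-17311 + O\right) = \left(\left(-3 + 7 \left(-136\right)\right) + 43330\right) \left(-17311 - 4820\right) = \left(\left(-3 - 952\right) + 43330\right) \left(-22131\right) = \left(-955 + 43330\right) \left(-22131\right) = 42375 \left(-22131\right) = -937801125$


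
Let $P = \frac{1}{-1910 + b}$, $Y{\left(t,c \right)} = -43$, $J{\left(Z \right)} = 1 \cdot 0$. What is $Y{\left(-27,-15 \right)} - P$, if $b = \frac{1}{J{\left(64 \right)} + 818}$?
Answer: $- \frac{67181479}{1562379} \approx -42.999$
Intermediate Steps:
$J{\left(Z \right)} = 0$
$b = \frac{1}{818}$ ($b = \frac{1}{0 + 818} = \frac{1}{818} \approx 0.0012225$)
$P = - \frac{818}{1562379}$ ($P = \frac{1}{-1910 + \frac{1}{818}} = \frac{1}{- \frac{1562379}{818}} = - \frac{818}{1562379} \approx -0.00052356$)
$Y{\left(-27,-15 \right)} - P = -43 - - \frac{818}{1562379} = -43 + \frac{818}{1562379} = - \frac{67181479}{1562379}$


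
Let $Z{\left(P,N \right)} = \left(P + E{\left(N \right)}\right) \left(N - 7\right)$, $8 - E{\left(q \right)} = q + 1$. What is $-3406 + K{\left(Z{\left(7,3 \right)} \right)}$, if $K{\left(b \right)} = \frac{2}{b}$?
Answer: $- \frac{74933}{22} \approx -3406.0$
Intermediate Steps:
$E{\left(q \right)} = 7 - q$ ($E{\left(q \right)} = 8 - \left(q + 1\right) = 8 - \left(1 + q\right) = 7 - q$)
$Z{\left(P,N \right)} = \left(-7 + N\right) \left(7 + P - N\right)$ ($Z{\left(P,N \right)} = \left(P - \left(-7 + N\right)\right) \left(N - 7\right) = \left(7 + P - N\right) \left(-7 + N\right) = \left(-7 + N\right) \left(7 + P - N\right)$)
$-3406 + K{\left(Z{\left(7,3 \right)} \right)} = -3406 + \frac{2}{-49 - 3^{2} - 49 + 14 \cdot 3 + 3 \cdot 7} = -3406 + \frac{2}{-49 - 9 - 49 + 42 + 21} = -3406 + \frac{2}{-44} = -3406 + 2 \left(- \frac{1}{44}\right) = -3406 - \frac{1}{22} = - \frac{74933}{22}$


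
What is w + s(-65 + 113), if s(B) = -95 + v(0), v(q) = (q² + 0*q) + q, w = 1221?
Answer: 1126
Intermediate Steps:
v(q) = q + q² (v(q) = (q² + 0) + q = q² + q = q + q²)
s(B) = -95 (s(B) = -95 + 0*(1 + 0) = -95 + 0*1 = -95 + 0 = -95)
w + s(-65 + 113) = 1221 - 95 = 1126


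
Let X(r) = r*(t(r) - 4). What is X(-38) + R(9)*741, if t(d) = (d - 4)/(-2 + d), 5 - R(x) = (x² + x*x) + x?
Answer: -1228939/10 ≈ -1.2289e+5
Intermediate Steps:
R(x) = 5 - x - 2*x² (R(x) = 5 - ((x² + x*x) + x) = 5 - ((x² + x²) + x) = 5 - (2*x² + x) = 5 - (x + 2*x²) = 5 + (-x - 2*x²) = 5 - x - 2*x²)
t(d) = (-4 + d)/(-2 + d)
X(r) = r*(-4 + (-4 + r)/(-2 + r)) (X(r) = r*((-4 + r)/(-2 + r) - 4) = r*(-4 + (-4 + r)/(-2 + r)))
X(-38) + R(9)*741 = -38*(4 - 3*(-38))/(-2 - 38) + (5 - 1*9 - 2*9²)*741 = -38*(4 + 114)/(-40) + (5 - 9 - 2*81)*741 = -38*(-1/40)*118 + (5 - 9 - 162)*741 = 1121/10 - 166*741 = 1121/10 - 123006 = -1228939/10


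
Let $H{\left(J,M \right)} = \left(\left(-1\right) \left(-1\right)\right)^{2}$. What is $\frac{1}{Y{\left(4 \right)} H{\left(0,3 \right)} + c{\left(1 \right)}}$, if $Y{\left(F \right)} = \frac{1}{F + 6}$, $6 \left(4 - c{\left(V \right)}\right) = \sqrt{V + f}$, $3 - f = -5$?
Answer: $\frac{5}{18} \approx 0.27778$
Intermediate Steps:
$f = 8$ ($f = 3 - -5 = 3 + 5 = 8$)
$c{\left(V \right)} = 4 - \frac{\sqrt{8 + V}}{6}$ ($c{\left(V \right)} = 4 - \frac{\sqrt{V + 8}}{6} = 4 - \frac{\sqrt{8 + V}}{6}$)
$Y{\left(F \right)} = \frac{1}{6 + F}$
$H{\left(J,M \right)} = 1$ ($H{\left(J,M \right)} = 1^{2} = 1$)
$\frac{1}{Y{\left(4 \right)} H{\left(0,3 \right)} + c{\left(1 \right)}} = \frac{1}{\frac{1}{6 + 4} \cdot 1 + \left(4 - \frac{\sqrt{8 + 1}}{6}\right)} = \frac{1}{\frac{1}{10} \cdot 1 + \left(4 - \frac{\sqrt{9}}{6}\right)} = \frac{1}{\frac{1}{10} \cdot 1 + \left(4 - \frac{1}{2}\right)} = \frac{1}{\frac{1}{10} + \left(4 - \frac{1}{2}\right)} = \frac{1}{\frac{1}{10} + \frac{7}{2}} = \frac{1}{\frac{18}{5}} = \frac{5}{18}$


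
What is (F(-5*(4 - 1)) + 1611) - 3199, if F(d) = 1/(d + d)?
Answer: -47641/30 ≈ -1588.0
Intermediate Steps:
F(d) = 1/(2*d)
(F(-5*(4 - 1)) + 1611) - 3199 = (1/(2*((-5*(4 - 1)))) + 1611) - 3199 = (1/(2*((-5*3))) + 1611) - 3199 = ((½)/(-15) + 1611) - 3199 = ((½)*(-1/15) + 1611) - 3199 = (-1/30 + 1611) - 3199 = 48329/30 - 3199 = -47641/30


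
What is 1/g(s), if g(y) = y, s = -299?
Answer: -1/299 ≈ -0.0033445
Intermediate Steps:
1/g(s) = 1/(-299) = -1/299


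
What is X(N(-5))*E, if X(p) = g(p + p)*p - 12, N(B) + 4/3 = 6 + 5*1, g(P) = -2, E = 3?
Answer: -94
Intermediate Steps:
N(B) = 29/3 (N(B) = -4/3 + (6 + 5*1) = -4/3 + (6 + 5) = -4/3 + 11 = 29/3)
X(p) = -12 - 2*p (X(p) = -2*p - 12 = -12 - 2*p)
X(N(-5))*E = (-12 - 2*29/3)*3 = (-12 - 58/3)*3 = -94/3*3 = -94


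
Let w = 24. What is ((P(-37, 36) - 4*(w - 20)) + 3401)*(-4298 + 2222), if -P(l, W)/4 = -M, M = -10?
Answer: -6944220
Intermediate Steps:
P(l, W) = -40 (P(l, W) = -(-4)*(-10) = -4*10 = -40)
((P(-37, 36) - 4*(w - 20)) + 3401)*(-4298 + 2222) = ((-40 - 4*(24 - 20)) + 3401)*(-4298 + 2222) = ((-40 - 4*4) + 3401)*(-2076) = ((-40 - 1*16) + 3401)*(-2076) = ((-40 - 16) + 3401)*(-2076) = (-56 + 3401)*(-2076) = 3345*(-2076) = -6944220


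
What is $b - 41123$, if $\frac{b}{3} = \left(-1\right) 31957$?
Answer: $-136994$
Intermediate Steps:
$b = -95871$ ($b = 3 \left(\left(-1\right) 31957\right) = 3 \left(-31957\right) = -95871$)
$b - 41123 = -95871 - 41123 = -136994$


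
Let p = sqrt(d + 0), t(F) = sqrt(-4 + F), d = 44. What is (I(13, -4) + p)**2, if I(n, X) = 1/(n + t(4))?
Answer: 7437/169 + 4*sqrt(11)/13 ≈ 45.026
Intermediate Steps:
I(n, X) = 1/n (I(n, X) = 1/(n + sqrt(-4 + 4)) = 1/(n + sqrt(0)) = 1/(n + 0) = 1/n)
p = 2*sqrt(11) (p = sqrt(44 + 0) = sqrt(44) = 2*sqrt(11) ≈ 6.6332)
(I(13, -4) + p)**2 = (1/13 + 2*sqrt(11))**2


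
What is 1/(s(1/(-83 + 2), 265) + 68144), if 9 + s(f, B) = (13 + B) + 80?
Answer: 1/68493 ≈ 1.4600e-5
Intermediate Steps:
s(f, B) = 84 + B (s(f, B) = -9 + ((13 + B) + 80) = -9 + (93 + B) = 84 + B)
1/(s(1/(-83 + 2), 265) + 68144) = 1/((84 + 265) + 68144) = 1/(349 + 68144) = 1/68493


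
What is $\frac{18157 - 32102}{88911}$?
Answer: $- \frac{13945}{88911} \approx -0.15684$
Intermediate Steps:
$\frac{18157 - 32102}{88911} = \left(-13945\right) \frac{1}{88911} = - \frac{13945}{88911}$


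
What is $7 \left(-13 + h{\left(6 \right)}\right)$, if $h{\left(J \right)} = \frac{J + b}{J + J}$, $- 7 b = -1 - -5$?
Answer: $- \frac{527}{6} \approx -87.833$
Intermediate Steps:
$b = - \frac{4}{7}$ ($b = - \frac{-1 - -5}{7} = - \frac{-1 + 5}{7} = \left(- \frac{1}{7}\right) 4 = - \frac{4}{7} \approx -0.57143$)
$h{\left(J \right)} = \frac{- \frac{4}{7} + J}{2 J}$ ($h{\left(J \right)} = \frac{J - \frac{4}{7}}{J + J} = \frac{- \frac{4}{7} + J}{2 J}$)
$7 \left(-13 + h{\left(6 \right)}\right) = 7 \left(-13 + \frac{-4 + 7 \cdot 6}{14 \cdot 6}\right) = 7 \left(-13 + \frac{1}{14} \cdot \frac{1}{6} \left(-4 + 42\right)\right) = 7 \left(-13 + \frac{1}{14} \cdot \frac{1}{6} \cdot 38\right) = 7 \left(-13 + \frac{19}{42}\right) = 7 \left(- \frac{527}{42}\right) = - \frac{527}{6}$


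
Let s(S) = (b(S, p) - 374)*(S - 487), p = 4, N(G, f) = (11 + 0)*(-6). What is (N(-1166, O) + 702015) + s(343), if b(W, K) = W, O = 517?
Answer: 706413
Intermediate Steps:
N(G, f) = -66 (N(G, f) = 11*(-6) = -66)
s(S) = (-487 + S)*(-374 + S) (s(S) = (S - 374)*(S - 487) = (-374 + S)*(-487 + S) = (-487 + S)*(-374 + S))
(N(-1166, O) + 702015) + s(343) = (-66 + 702015) + (182138 + 343**2 - 861*343) = 701949 + (182138 + 117649 - 295323) = 701949 + 4464 = 706413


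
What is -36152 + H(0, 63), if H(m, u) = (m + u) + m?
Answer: -36089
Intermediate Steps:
H(m, u) = u + 2*m
-36152 + H(0, 63) = -36152 + (63 + 2*0) = -36152 + (63 + 0) = -36152 + 63 = -36089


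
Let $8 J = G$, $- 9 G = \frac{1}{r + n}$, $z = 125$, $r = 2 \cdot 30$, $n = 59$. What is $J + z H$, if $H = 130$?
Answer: $\frac{139229999}{8568} \approx 16250.0$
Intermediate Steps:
$r = 60$
$G = - \frac{1}{1071}$ ($G = - \frac{1}{9 \left(60 + 59\right)} = - \frac{1}{9 \cdot 119} = \left(- \frac{1}{9}\right) \frac{1}{119} = - \frac{1}{1071} \approx -0.00093371$)
$J = - \frac{1}{8568}$ ($J = \frac{1}{8} \left(- \frac{1}{1071}\right) = - \frac{1}{8568} \approx -0.00011671$)
$J + z H = - \frac{1}{8568} + 125 \cdot 130 = - \frac{1}{8568} + 16250 = \frac{139229999}{8568}$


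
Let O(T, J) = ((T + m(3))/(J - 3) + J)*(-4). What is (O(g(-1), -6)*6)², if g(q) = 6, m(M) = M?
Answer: 28224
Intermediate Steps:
O(T, J) = -4*J - 4*(3 + T)/(-3 + J) (O(T, J) = ((T + 3)/(J - 3) + J)*(-4) = ((3 + T)/(-3 + J) + J)*(-4) = (J + (3 + T)/(-3 + J))*(-4) = -4*J - 4*(3 + T)/(-3 + J))
(O(g(-1), -6)*6)² = ((4*(-3 - 1*6 - 1*(-6)² + 3*(-6))/(-3 - 6))*6)² = ((4*(-3 - 6 - 1*36 - 18)/(-9))*6)² = ((4*(-⅑)*(-3 - 6 - 36 - 18))*6)² = ((4*(-⅑)*(-63))*6)² = (28*6)² = 168² = 28224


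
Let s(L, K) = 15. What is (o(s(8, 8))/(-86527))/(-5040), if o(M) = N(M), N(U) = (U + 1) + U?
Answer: 31/436096080 ≈ 7.1085e-8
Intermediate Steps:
N(U) = 1 + 2*U (N(U) = (1 + U) + U = 1 + 2*U)
o(M) = 1 + 2*M
(o(s(8, 8))/(-86527))/(-5040) = ((1 + 2*15)/(-86527))/(-5040) = ((1 + 30)*(-1/86527))*(-1/5040) = (31*(-1/86527))*(-1/5040) = -31/86527*(-1/5040) = 31/436096080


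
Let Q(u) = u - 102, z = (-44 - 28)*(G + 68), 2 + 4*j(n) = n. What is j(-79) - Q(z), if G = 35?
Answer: 29991/4 ≈ 7497.8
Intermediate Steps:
j(n) = -1/2 + n/4
z = -7416 (z = (-44 - 28)*(35 + 68) = -72*103 = -7416)
Q(u) = -102 + u
j(-79) - Q(z) = (-1/2 + (1/4)*(-79)) - (-102 - 7416) = (-1/2 - 79/4) - 1*(-7518) = -81/4 + 7518 = 29991/4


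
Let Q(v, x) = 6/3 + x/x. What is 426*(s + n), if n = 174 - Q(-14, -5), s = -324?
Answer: -65178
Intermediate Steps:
Q(v, x) = 3 (Q(v, x) = 6*(1/3) + 1 = 2 + 1 = 3)
n = 171 (n = 174 - 1*3 = 174 - 3 = 171)
426*(s + n) = 426*(-324 + 171) = 426*(-153) = -65178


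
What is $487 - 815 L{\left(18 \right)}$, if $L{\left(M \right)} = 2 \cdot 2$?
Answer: $-2773$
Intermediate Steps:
$L{\left(M \right)} = 4$
$487 - 815 L{\left(18 \right)} = 487 - 3260 = -2773$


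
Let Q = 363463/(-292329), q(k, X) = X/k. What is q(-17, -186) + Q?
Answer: 48194323/4969593 ≈ 9.6978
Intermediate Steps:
Q = -363463/292329 (Q = 363463*(-1/292329) = -363463/292329 ≈ -1.2433)
q(-17, -186) + Q = -186/(-17) - 363463/292329 = -186*(-1/17) - 363463/292329 = 186/17 - 363463/292329 = 48194323/4969593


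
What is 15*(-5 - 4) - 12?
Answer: -147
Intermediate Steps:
15*(-5 - 4) - 12 = 15*(-9) - 12 = -135 - 12 = -147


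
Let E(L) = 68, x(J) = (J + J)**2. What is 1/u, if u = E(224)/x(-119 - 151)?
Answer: 72900/17 ≈ 4288.2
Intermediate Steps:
x(J) = 4*J**2 (x(J) = (2*J)**2 = 4*J**2)
u = 17/72900 (u = 68/((4*(-119 - 151)**2)) = 68/((4*(-270)**2)) = 68/((4*72900)) = 68/291600 = 68*(1/291600) = 17/72900 ≈ 0.00023320)
1/u = 1/(17/72900) = 72900/17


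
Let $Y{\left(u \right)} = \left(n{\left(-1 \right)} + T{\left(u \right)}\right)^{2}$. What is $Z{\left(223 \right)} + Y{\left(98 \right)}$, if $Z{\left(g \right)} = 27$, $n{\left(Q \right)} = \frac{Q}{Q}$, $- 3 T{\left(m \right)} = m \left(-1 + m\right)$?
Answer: $\frac{90307252}{9} \approx 1.0034 \cdot 10^{7}$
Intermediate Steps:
$T{\left(m \right)} = - \frac{m \left(-1 + m\right)}{3}$
$n{\left(Q \right)} = 1$
$Y{\left(u \right)} = \left(1 + \frac{u \left(1 - u\right)}{3}\right)^{2}$
$Z{\left(223 \right)} + Y{\left(98 \right)} = 27 + \frac{\left(-3 + 98 \left(-1 + 98\right)\right)^{2}}{9} = 27 + \frac{\left(-3 + 98 \cdot 97\right)^{2}}{9} = 27 + \frac{\left(-3 + 9506\right)^{2}}{9} = 27 + \frac{9503^{2}}{9} = 27 + \frac{1}{9} \cdot 90307009 = 27 + \frac{90307009}{9} = \frac{90307252}{9}$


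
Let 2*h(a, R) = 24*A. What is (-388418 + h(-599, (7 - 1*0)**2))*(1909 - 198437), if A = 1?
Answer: 76332654368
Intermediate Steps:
h(a, R) = 12 (h(a, R) = (24*1)/2 = (1/2)*24 = 12)
(-388418 + h(-599, (7 - 1*0)**2))*(1909 - 198437) = (-388418 + 12)*(1909 - 198437) = -388406*(-196528) = 76332654368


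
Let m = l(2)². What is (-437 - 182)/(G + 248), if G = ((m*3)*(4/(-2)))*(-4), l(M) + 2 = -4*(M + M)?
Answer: -619/8024 ≈ -0.077144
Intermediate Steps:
l(M) = -2 - 8*M (l(M) = -2 - 4*(M + M) = -2 - 8*M)
m = 324 (m = (-2 - 8*2)² = (-2 - 16)² = (-18)² = 324)
G = 7776 (G = ((324*3)*(4/(-2)))*(-4) = (972*(4*(-½)))*(-4) = (972*(-2))*(-4) = -1944*(-4) = 7776)
(-437 - 182)/(G + 248) = (-437 - 182)/(7776 + 248) = -619/8024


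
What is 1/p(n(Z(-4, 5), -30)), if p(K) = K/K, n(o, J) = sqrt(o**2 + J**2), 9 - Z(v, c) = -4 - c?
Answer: 1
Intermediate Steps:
Z(v, c) = 13 + c (Z(v, c) = 9 - (-4 - c) = 9 + (4 + c) = 13 + c)
n(o, J) = sqrt(J**2 + o**2)
p(K) = 1
1/p(n(Z(-4, 5), -30)) = 1/1 = 1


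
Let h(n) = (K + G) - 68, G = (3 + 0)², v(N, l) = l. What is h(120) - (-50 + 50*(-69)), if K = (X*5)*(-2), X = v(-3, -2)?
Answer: 3461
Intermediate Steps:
X = -2
G = 9 (G = 3² = 9)
K = 20 (K = -2*5*(-2) = -10*(-2) = 20)
h(n) = -39 (h(n) = (20 + 9) - 68 = 29 - 68 = -39)
h(120) - (-50 + 50*(-69)) = -39 - (-50 + 50*(-69)) = -39 - (-50 - 3450) = -39 - 1*(-3500) = -39 + 3500 = 3461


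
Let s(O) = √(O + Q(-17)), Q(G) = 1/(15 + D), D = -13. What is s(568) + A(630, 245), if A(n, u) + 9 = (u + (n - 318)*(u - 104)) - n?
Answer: 43598 + √2274/2 ≈ 43622.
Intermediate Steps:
Q(G) = ½ (Q(G) = 1/(15 - 13) = 1/2 = ½)
A(n, u) = -9 + u - n + (-318 + n)*(-104 + u) (A(n, u) = -9 + ((u + (n - 318)*(u - 104)) - n) = -9 + ((u + (-318 + n)*(-104 + u)) - n) = -9 + (u - n + (-318 + n)*(-104 + u)) = -9 + u - n + (-318 + n)*(-104 + u))
s(O) = √(½ + O) (s(O) = √(O + ½) = √(½ + O))
s(568) + A(630, 245) = √(2 + 4*568)/2 + (33063 - 317*245 - 105*630 + 630*245) = √(2 + 2272)/2 + (33063 - 77665 - 66150 + 154350) = √2274/2 + 43598 = 43598 + √2274/2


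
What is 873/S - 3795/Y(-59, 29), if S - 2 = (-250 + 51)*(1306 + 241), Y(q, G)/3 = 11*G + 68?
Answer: -129923122/39712779 ≈ -3.2716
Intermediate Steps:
Y(q, G) = 204 + 33*G (Y(q, G) = 3*(11*G + 68) = 3*(68 + 11*G) = 204 + 33*G)
S = -307851 (S = 2 + (-250 + 51)*(1306 + 241) = 2 - 199*1547 = 2 - 307853 = -307851)
873/S - 3795/Y(-59, 29) = 873/(-307851) - 3795/(204 + 33*29) = 873*(-1/307851) - 3795/(204 + 957) = -291/102617 - 3795/1161 = -291/102617 - 3795*1/1161 = -291/102617 - 1265/387 = -129923122/39712779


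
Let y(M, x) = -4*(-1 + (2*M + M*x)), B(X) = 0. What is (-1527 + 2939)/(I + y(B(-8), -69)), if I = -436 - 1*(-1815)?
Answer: 1412/1383 ≈ 1.0210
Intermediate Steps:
I = 1379 (I = -436 + 1815 = 1379)
y(M, x) = 4 - 8*M - 4*M*x (y(M, x) = -4*(-1 + 2*M + M*x) = 4 - 8*M - 4*M*x)
(-1527 + 2939)/(I + y(B(-8), -69)) = (-1527 + 2939)/(1379 + (4 - 8*0 - 4*0*(-69))) = 1412/(1379 + (4 + 0 + 0)) = 1412/(1379 + 4) = 1412/1383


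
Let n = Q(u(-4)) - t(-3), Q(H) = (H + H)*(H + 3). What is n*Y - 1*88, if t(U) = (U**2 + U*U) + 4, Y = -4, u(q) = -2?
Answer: 16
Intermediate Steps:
t(U) = 4 + 2*U**2 (t(U) = (U**2 + U**2) + 4 = 2*U**2 + 4 = 4 + 2*U**2)
Q(H) = 2*H*(3 + H) (Q(H) = (2*H)*(3 + H) = 2*H*(3 + H))
n = -26 (n = 2*(-2)*(3 - 2) - (4 + 2*(-3)**2) = 2*(-2)*1 - (4 + 2*9) = -4 - (4 + 18) = -4 - 1*22 = -4 - 22 = -26)
n*Y - 1*88 = -26*(-4) - 1*88 = 104 - 88 = 16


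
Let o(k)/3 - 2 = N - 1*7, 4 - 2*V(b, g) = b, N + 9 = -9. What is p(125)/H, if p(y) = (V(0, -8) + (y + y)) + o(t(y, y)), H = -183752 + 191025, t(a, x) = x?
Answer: 183/7273 ≈ 0.025162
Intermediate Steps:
N = -18 (N = -9 - 9 = -18)
V(b, g) = 2 - b/2
H = 7273
o(k) = -69 (o(k) = 6 + 3*(-18 - 1*7) = 6 + 3*(-18 - 7) = 6 + 3*(-25) = 6 - 75 = -69)
p(y) = -67 + 2*y (p(y) = ((2 - ½*0) + (y + y)) - 69 = ((2 + 0) + 2*y) - 69 = (2 + 2*y) - 69 = -67 + 2*y)
p(125)/H = (-67 + 2*125)/7273 = (-67 + 250)*(1/7273) = 183*(1/7273) = 183/7273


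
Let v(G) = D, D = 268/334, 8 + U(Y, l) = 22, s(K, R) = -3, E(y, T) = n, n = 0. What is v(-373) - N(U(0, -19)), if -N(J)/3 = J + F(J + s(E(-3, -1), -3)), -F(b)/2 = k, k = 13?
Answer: -5878/167 ≈ -35.198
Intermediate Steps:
E(y, T) = 0
U(Y, l) = 14 (U(Y, l) = -8 + 22 = 14)
F(b) = -26 (F(b) = -2*13 = -26)
D = 134/167 (D = 268*(1/334) = 134/167 ≈ 0.80239)
v(G) = 134/167
N(J) = 78 - 3*J (N(J) = -3*(J - 26) = -3*(-26 + J) = 78 - 3*J)
v(-373) - N(U(0, -19)) = 134/167 - (78 - 3*14) = 134/167 - (78 - 42) = 134/167 - 1*36 = 134/167 - 36 = -5878/167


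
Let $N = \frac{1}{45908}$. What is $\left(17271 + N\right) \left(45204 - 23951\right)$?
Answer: $\frac{16851016347457}{45908} \approx 3.6706 \cdot 10^{8}$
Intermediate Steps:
$N = \frac{1}{45908} \approx 2.1783 \cdot 10^{-5}$
$\left(17271 + N\right) \left(45204 - 23951\right) = \left(17271 + \frac{1}{45908}\right) \left(45204 - 23951\right) = \frac{792877069}{45908} \cdot 21253 = \frac{16851016347457}{45908}$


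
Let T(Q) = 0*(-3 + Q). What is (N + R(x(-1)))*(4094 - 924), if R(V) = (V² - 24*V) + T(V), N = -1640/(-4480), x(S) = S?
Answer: 4502985/56 ≈ 80411.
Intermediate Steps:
T(Q) = 0
N = 41/112 (N = -1640*(-1/4480) = 41/112 ≈ 0.36607)
R(V) = V² - 24*V (R(V) = (V² - 24*V) + 0 = V² - 24*V)
(N + R(x(-1)))*(4094 - 924) = (41/112 - (-24 - 1))*(4094 - 924) = (41/112 - 1*(-25))*3170 = (41/112 + 25)*3170 = (2841/112)*3170 = 4502985/56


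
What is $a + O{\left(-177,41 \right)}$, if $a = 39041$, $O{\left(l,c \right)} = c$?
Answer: $39082$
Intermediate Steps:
$a + O{\left(-177,41 \right)} = 39041 + 41 = 39082$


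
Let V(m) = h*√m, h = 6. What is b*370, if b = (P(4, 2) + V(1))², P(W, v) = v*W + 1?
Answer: 83250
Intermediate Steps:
P(W, v) = 1 + W*v (P(W, v) = W*v + 1 = 1 + W*v)
V(m) = 6*√m
b = 225 (b = ((1 + 4*2) + 6*√1)² = ((1 + 8) + 6*1)² = (9 + 6)² = 15² = 225)
b*370 = 225*370 = 83250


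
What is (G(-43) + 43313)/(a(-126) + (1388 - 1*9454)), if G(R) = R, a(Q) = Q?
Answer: -21635/4096 ≈ -5.2820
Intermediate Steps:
(G(-43) + 43313)/(a(-126) + (1388 - 1*9454)) = (-43 + 43313)/(-126 + (1388 - 1*9454)) = 43270/(-126 + (1388 - 9454)) = 43270/(-126 - 8066) = 43270/(-8192) = 43270*(-1/8192) = -21635/4096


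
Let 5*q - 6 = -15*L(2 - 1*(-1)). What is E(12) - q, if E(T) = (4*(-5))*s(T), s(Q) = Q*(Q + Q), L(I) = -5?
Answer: -28881/5 ≈ -5776.2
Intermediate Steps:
s(Q) = 2*Q² (s(Q) = Q*(2*Q) = 2*Q²)
q = 81/5 (q = 6/5 + (-15*(-5))/5 = 6/5 + (⅕)*75 = 6/5 + 15 = 81/5 ≈ 16.200)
E(T) = -40*T² (E(T) = (4*(-5))*(2*T²) = -40*T²)
E(12) - q = -40*12² - 1*81/5 = -40*144 - 81/5 = -5760 - 81/5 = -28881/5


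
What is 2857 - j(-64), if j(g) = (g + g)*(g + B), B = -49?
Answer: -11607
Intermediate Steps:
j(g) = 2*g*(-49 + g) (j(g) = (g + g)*(g - 49) = (2*g)*(-49 + g) = 2*g*(-49 + g))
2857 - j(-64) = 2857 - 2*(-64)*(-49 - 64) = 2857 - 2*(-64)*(-113) = 2857 - 1*14464 = 2857 - 14464 = -11607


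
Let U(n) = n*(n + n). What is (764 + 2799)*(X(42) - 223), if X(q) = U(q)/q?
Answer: -495257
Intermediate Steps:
U(n) = 2*n² (U(n) = n*(2*n) = 2*n²)
X(q) = 2*q (X(q) = (2*q²)/q = 2*q)
(764 + 2799)*(X(42) - 223) = (764 + 2799)*(2*42 - 223) = 3563*(84 - 223) = 3563*(-139) = -495257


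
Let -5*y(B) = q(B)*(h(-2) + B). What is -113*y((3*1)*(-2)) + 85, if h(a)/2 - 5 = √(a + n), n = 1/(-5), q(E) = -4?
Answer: -1383/5 - 904*I*√55/25 ≈ -276.6 - 268.17*I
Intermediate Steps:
n = -⅕ (n = 1*(-⅕) = -⅕ ≈ -0.20000)
h(a) = 10 + 2*√(-⅕ + a) (h(a) = 10 + 2*√(a - ⅕) = 10 + 2*√(-⅕ + a))
y(B) = 8 + 4*B/5 + 8*I*√55/25 (y(B) = -(-4)*((10 + 2*√(-5 + 25*(-2))/5) + B)/5 = -(-4)*((10 + 2*√(-5 - 50)/5) + B)/5 = -(-4)*((10 + 2*√(-55)/5) + B)/5 = -(-4)*((10 + 2*(I*√55)/5) + B)/5 = -(-4)*((10 + 2*I*√55/5) + B)/5 = -(-4)*(10 + B + 2*I*√55/5)/5 = -(-40 - 4*B - 8*I*√55/5)/5 = 8 + 4*B/5 + 8*I*√55/25)
-113*y((3*1)*(-2)) + 85 = -113*(8 + 4*((3*1)*(-2))/5 + 8*I*√55/25) + 85 = -113*(8 + 4*(3*(-2))/5 + 8*I*√55/25) + 85 = -113*(8 + (⅘)*(-6) + 8*I*√55/25) + 85 = -113*(8 - 24/5 + 8*I*√55/25) + 85 = -113*(16/5 + 8*I*√55/25) + 85 = (-1808/5 - 904*I*√55/25) + 85 = -1383/5 - 904*I*√55/25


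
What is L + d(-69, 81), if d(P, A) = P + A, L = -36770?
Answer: -36758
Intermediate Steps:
d(P, A) = A + P
L + d(-69, 81) = -36770 + (81 - 69) = -36770 + 12 = -36758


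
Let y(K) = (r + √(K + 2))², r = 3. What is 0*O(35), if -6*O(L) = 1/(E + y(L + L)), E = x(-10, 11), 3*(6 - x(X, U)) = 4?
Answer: 0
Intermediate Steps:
x(X, U) = 14/3 (x(X, U) = 6 - ⅓*4 = 6 - 4/3 = 14/3)
y(K) = (3 + √(2 + K))² (y(K) = (3 + √(K + 2))² = (3 + √(2 + K))²)
E = 14/3 ≈ 4.6667
O(L) = -1/(6*(14/3 + (3 + √(2 + 2*L))²)) (O(L) = -1/(6*(14/3 + (3 + √(2 + (L + L)))²)) = -1/(6*(14/3 + (3 + √(2 + 2*L))²)))
0*O(35) = 0*(-1/(28 + 6*(3 + √2*√(1 + 35))²)) = 0*(-1/(28 + 6*(3 + √2*√36)²)) = 0*(-1/(28 + 6*(3 + √2*6)²)) = 0*(-1/(28 + 6*(3 + 6*√2)²)) = 0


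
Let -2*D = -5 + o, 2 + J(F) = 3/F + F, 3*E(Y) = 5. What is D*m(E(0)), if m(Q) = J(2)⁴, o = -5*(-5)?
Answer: -405/8 ≈ -50.625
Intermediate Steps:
E(Y) = 5/3 (E(Y) = (⅓)*5 = 5/3)
o = 25
J(F) = -2 + F + 3/F (J(F) = -2 + (3/F + F) = -2 + (F + 3/F) = -2 + F + 3/F)
m(Q) = 81/16 (m(Q) = (-2 + 2 + 3/2)⁴ = (3/2)⁴ = 81/16)
D = -10 (D = -(-5 + 25)/2 = -½*20 = -10)
D*m(E(0)) = -10*81/16 = -405/8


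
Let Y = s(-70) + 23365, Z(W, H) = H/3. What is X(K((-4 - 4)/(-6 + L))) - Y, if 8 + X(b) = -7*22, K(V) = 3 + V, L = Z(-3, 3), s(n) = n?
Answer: -23457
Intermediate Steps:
Z(W, H) = H/3 (Z(W, H) = H*(1/3) = H/3)
L = 1 (L = (1/3)*3 = 1)
Y = 23295 (Y = -70 + 23365 = 23295)
X(b) = -162 (X(b) = -8 - 7*22 = -8 - 154 = -162)
X(K((-4 - 4)/(-6 + L))) - Y = -162 - 1*23295 = -162 - 23295 = -23457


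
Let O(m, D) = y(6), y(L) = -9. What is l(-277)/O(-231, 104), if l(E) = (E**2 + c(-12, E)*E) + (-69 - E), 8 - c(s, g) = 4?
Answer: -75829/9 ≈ -8425.4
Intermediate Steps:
c(s, g) = 4 (c(s, g) = 8 - 1*4 = 8 - 4 = 4)
O(m, D) = -9
l(E) = -69 + E**2 + 3*E (l(E) = (E**2 + 4*E) + (-69 - E) = -69 + E**2 + 3*E)
l(-277)/O(-231, 104) = (-69 + (-277)**2 + 3*(-277))/(-9) = (-69 + 76729 - 831)*(-1/9) = 75829*(-1/9) = -75829/9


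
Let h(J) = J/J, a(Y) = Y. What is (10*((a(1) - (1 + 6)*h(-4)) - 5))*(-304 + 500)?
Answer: -21560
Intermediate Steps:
h(J) = 1
(10*((a(1) - (1 + 6)*h(-4)) - 5))*(-304 + 500) = (10*((1 - (1 + 6)) - 5))*(-304 + 500) = (10*((1 - 7) - 5))*196 = (10*(-6 - 5))*196 = (10*(-11))*196 = -110*196 = -21560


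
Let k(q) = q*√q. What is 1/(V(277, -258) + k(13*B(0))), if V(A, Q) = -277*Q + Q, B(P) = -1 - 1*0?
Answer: 71208/5070581461 + 13*I*√13/5070581461 ≈ 1.4043e-5 + 9.2439e-9*I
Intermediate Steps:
B(P) = -1 (B(P) = -1 + 0 = -1)
k(q) = q^(3/2)
V(A, Q) = -276*Q
1/(V(277, -258) + k(13*B(0))) = 1/(-276*(-258) + (13*(-1))^(3/2)) = 1/(71208 + (-13)^(3/2)) = 1/(71208 - 13*I*√13)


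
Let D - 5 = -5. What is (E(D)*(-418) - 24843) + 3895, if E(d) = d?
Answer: -20948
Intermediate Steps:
D = 0 (D = 5 - 5 = 0)
(E(D)*(-418) - 24843) + 3895 = (0*(-418) - 24843) + 3895 = (0 - 24843) + 3895 = -24843 + 3895 = -20948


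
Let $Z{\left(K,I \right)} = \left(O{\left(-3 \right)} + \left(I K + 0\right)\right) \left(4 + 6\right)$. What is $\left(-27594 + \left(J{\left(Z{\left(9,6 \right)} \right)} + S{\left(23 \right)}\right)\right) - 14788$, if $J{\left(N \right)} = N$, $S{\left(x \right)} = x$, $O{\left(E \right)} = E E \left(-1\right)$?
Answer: $-41909$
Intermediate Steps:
$O{\left(E \right)} = - E^{2}$ ($O{\left(E \right)} = E^{2} \left(-1\right) = - E^{2}$)
$Z{\left(K,I \right)} = -90 + 10 I K$ ($Z{\left(K,I \right)} = \left(- \left(-3\right)^{2} + \left(I K + 0\right)\right) \left(4 + 6\right) = \left(\left(-1\right) 9 + I K\right) 10 = \left(-9 + I K\right) 10 = -90 + 10 I K$)
$\left(-27594 + \left(J{\left(Z{\left(9,6 \right)} \right)} + S{\left(23 \right)}\right)\right) - 14788 = \left(-27594 + \left(\left(-90 + 10 \cdot 6 \cdot 9\right) + 23\right)\right) - 14788 = \left(-27594 + \left(\left(-90 + 540\right) + 23\right)\right) - 14788 = \left(-27594 + \left(450 + 23\right)\right) - 14788 = \left(-27594 + 473\right) - 14788 = -27121 - 14788 = -41909$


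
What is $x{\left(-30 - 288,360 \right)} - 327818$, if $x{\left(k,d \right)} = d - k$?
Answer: $-327140$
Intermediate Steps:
$x{\left(-30 - 288,360 \right)} - 327818 = \left(360 - \left(-30 - 288\right)\right) - 327818 = \left(360 - -318\right) - 327818 = \left(360 + 318\right) - 327818 = 678 - 327818 = -327140$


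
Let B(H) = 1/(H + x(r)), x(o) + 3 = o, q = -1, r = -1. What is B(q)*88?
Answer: -88/5 ≈ -17.600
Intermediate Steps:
x(o) = -3 + o
B(H) = 1/(-4 + H) (B(H) = 1/(H + (-3 - 1)) = 1/(H - 4) = 1/(-4 + H))
B(q)*88 = 88/(-4 - 1) = 88/(-5) = -⅕*88 = -88/5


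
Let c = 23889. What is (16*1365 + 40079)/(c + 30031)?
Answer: 61919/53920 ≈ 1.1483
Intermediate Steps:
(16*1365 + 40079)/(c + 30031) = (16*1365 + 40079)/(23889 + 30031) = (21840 + 40079)/53920 = 61919*(1/53920) = 61919/53920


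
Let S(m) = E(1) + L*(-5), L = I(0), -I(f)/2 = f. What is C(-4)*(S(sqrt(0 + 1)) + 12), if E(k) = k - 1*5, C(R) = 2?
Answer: 16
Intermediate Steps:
I(f) = -2*f
E(k) = -5 + k (E(k) = k - 5 = -5 + k)
L = 0 (L = -2*0 = 0)
S(m) = -4 (S(m) = (-5 + 1) + 0*(-5) = -4 + 0 = -4)
C(-4)*(S(sqrt(0 + 1)) + 12) = 2*(-4 + 12) = 2*8 = 16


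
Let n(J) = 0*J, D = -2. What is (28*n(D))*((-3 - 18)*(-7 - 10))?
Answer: 0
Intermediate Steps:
n(J) = 0
(28*n(D))*((-3 - 18)*(-7 - 10)) = (28*0)*((-3 - 18)*(-7 - 10)) = 0*(-21*(-17)) = 0*357 = 0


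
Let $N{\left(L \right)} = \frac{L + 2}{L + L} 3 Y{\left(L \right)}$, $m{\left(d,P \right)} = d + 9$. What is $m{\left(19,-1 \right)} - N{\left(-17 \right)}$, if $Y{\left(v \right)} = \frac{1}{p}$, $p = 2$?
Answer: $\frac{1859}{68} \approx 27.338$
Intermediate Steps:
$Y{\left(v \right)} = \frac{1}{2}$
$m{\left(d,P \right)} = 9 + d$
$N{\left(L \right)} = \frac{3 \left(2 + L\right)}{4 L}$ ($N{\left(L \right)} = \frac{L + 2}{L + L} 3 \cdot \frac{1}{2} = \frac{2 + L}{2 L} 3 \cdot \frac{1}{2} = \frac{3 \left(2 + L\right)}{2 L} \frac{1}{2} = \frac{3 \left(2 + L\right)}{4 L}$)
$m{\left(19,-1 \right)} - N{\left(-17 \right)} = \left(9 + 19\right) - \frac{3 \left(2 - 17\right)}{4 \left(-17\right)} = 28 - \frac{3}{4} \left(- \frac{1}{17}\right) \left(-15\right) = 28 - \frac{45}{68} = \frac{1859}{68}$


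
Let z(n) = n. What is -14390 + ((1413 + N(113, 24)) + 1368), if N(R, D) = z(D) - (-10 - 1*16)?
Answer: -11559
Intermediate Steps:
N(R, D) = 26 + D (N(R, D) = D - (-10 - 1*16) = D - (-10 - 16) = D - 1*(-26) = D + 26 = 26 + D)
-14390 + ((1413 + N(113, 24)) + 1368) = -14390 + ((1413 + (26 + 24)) + 1368) = -14390 + ((1413 + 50) + 1368) = -14390 + (1463 + 1368) = -14390 + 2831 = -11559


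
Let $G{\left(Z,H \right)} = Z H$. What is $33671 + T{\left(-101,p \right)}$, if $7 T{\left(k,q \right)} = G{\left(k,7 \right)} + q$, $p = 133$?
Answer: $33589$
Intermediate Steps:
$G{\left(Z,H \right)} = H Z$
$T{\left(k,q \right)} = k + \frac{q}{7}$ ($T{\left(k,q \right)} = \frac{7 k + q}{7} = \frac{q + 7 k}{7} = k + \frac{q}{7}$)
$33671 + T{\left(-101,p \right)} = 33671 + \left(-101 + \frac{1}{7} \cdot 133\right) = 33671 + \left(-101 + 19\right) = 33671 - 82 = 33589$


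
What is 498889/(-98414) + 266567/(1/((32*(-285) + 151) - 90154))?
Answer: -2600385322303663/98414 ≈ -2.6423e+10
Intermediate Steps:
498889/(-98414) + 266567/(1/((32*(-285) + 151) - 90154)) = 498889*(-1/98414) + 266567/(1/((-9120 + 151) - 90154)) = -498889/98414 + 266567/(1/(-8969 - 90154)) = -498889/98414 + 266567/(1/(-99123)) = -498889/98414 + 266567/(-1/99123) = -498889/98414 + 266567*(-99123) = -498889/98414 - 26422920741 = -2600385322303663/98414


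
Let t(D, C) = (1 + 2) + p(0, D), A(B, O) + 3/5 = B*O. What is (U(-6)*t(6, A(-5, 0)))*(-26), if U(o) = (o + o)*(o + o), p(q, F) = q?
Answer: -11232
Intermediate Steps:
A(B, O) = -3/5 + B*O
t(D, C) = 3 (t(D, C) = (1 + 2) + 0 = 3 + 0 = 3)
U(o) = 4*o**2 (U(o) = (2*o)*(2*o) = 4*o**2)
(U(-6)*t(6, A(-5, 0)))*(-26) = ((4*(-6)**2)*3)*(-26) = ((4*36)*3)*(-26) = (144*3)*(-26) = 432*(-26) = -11232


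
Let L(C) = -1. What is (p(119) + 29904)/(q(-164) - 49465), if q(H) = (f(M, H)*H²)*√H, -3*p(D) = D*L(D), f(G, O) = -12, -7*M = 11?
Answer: -4443490415/51258416282643 + 19328756608*I*√41/17086138760881 ≈ -8.6688e-5 + 0.0072436*I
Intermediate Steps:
M = -11/7 (M = -⅐*11 = -11/7 ≈ -1.5714)
p(D) = D/3 (p(D) = -D*(-1)/3 = -(-1)*D/3 = D/3)
q(H) = -12*H^(5/2) (q(H) = (-12*H²)*√H = -12*H^(5/2))
(p(119) + 29904)/(q(-164) - 49465) = ((⅓)*119 + 29904)/(-645504*I*√41 - 49465) = (119/3 + 29904)/(-645504*I*√41 - 49465) = 89831/(3*(-645504*I*√41 - 49465)) = 89831/(3*(-49465 - 645504*I*√41))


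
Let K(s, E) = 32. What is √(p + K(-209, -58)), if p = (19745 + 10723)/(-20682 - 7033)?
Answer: 2*√5933864645/27715 ≈ 5.5588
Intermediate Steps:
p = -30468/27715 (p = 30468/(-27715) = 30468*(-1/27715) = -30468/27715 ≈ -1.0993)
√(p + K(-209, -58)) = √(-30468/27715 + 32) = √(856412/27715) = 2*√5933864645/27715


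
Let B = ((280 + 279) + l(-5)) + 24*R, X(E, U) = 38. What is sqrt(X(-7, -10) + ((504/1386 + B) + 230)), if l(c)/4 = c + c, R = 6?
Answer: sqrt(112695)/11 ≈ 30.518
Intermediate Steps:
l(c) = 8*c (l(c) = 4*(c + c) = 4*(2*c) = 8*c)
B = 663 (B = ((280 + 279) + 8*(-5)) + 24*6 = (559 - 40) + 144 = 519 + 144 = 663)
sqrt(X(-7, -10) + ((504/1386 + B) + 230)) = sqrt(38 + ((504/1386 + 663) + 230)) = sqrt(38 + ((504*(1/1386) + 663) + 230)) = sqrt(38 + ((4/11 + 663) + 230)) = sqrt(38 + (7297/11 + 230)) = sqrt(38 + 9827/11) = sqrt(10245/11) = sqrt(112695)/11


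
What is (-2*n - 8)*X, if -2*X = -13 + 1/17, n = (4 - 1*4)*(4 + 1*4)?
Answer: -880/17 ≈ -51.765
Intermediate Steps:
n = 0 (n = (4 - 4)*(4 + 4) = 0*8 = 0)
X = 110/17 (X = -(-13 + 1/17)/2 = -1/2*(-220/17) = 110/17 ≈ 6.4706)
(-2*n - 8)*X = (-2*0 - 8)*(110/17) = (0 - 8)*(110/17) = -8*110/17 = -880/17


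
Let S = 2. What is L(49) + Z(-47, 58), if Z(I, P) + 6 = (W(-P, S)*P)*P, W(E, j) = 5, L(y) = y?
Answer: 16863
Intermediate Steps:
Z(I, P) = -6 + 5*P² (Z(I, P) = -6 + (5*P)*P = -6 + 5*P²)
L(49) + Z(-47, 58) = 49 + (-6 + 5*58²) = 49 + (-6 + 5*3364) = 49 + (-6 + 16820) = 49 + 16814 = 16863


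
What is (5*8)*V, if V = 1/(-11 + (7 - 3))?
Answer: -40/7 ≈ -5.7143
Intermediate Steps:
V = -1/7 (V = 1/(-11 + 4) = 1/(-7) = -1/7 ≈ -0.14286)
(5*8)*V = (5*8)*(-1/7) = 40*(-1/7) = -40/7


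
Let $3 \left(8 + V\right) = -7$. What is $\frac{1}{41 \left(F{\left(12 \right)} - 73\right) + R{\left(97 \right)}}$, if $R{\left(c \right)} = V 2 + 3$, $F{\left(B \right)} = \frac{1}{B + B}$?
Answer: $- \frac{24}{72215} \approx -0.00033234$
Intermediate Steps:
$V = - \frac{31}{3}$ ($V = -8 + \frac{1}{3} \left(-7\right) = -8 - \frac{7}{3} = - \frac{31}{3} \approx -10.333$)
$F{\left(B \right)} = \frac{1}{2 B}$
$R{\left(c \right)} = - \frac{53}{3}$ ($R{\left(c \right)} = \left(- \frac{31}{3}\right) 2 + 3 = - \frac{62}{3} + 3 = - \frac{53}{3}$)
$\frac{1}{41 \left(F{\left(12 \right)} - 73\right) + R{\left(97 \right)}} = \frac{1}{41 \left(\frac{1}{2 \cdot 12} - 73\right) - \frac{53}{3}} = \frac{1}{41 \left(\frac{1}{2} \cdot \frac{1}{12} - 73\right) - \frac{53}{3}} = \frac{1}{41 \left(\frac{1}{24} - 73\right) - \frac{53}{3}} = \frac{1}{41 \left(- \frac{1751}{24}\right) - \frac{53}{3}} = \frac{1}{- \frac{71791}{24} - \frac{53}{3}} = \frac{1}{- \frac{72215}{24}} = - \frac{24}{72215}$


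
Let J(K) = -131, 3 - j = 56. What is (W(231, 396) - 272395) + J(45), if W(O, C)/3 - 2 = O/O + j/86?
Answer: -23436621/86 ≈ -2.7252e+5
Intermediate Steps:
j = -53 (j = 3 - 1*56 = 3 - 56 = -53)
W(O, C) = 615/86 (W(O, C) = 6 + 3*(O/O - 53/86) = 6 + 3*(1 - 53*1/86) = 6 + 3*(1 - 53/86) = 6 + 3*(33/86) = 6 + 99/86 = 615/86)
(W(231, 396) - 272395) + J(45) = (615/86 - 272395) - 131 = -23425355/86 - 131 = -23436621/86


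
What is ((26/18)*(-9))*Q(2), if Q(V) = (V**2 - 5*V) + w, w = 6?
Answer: 0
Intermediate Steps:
Q(V) = 6 + V**2 - 5*V (Q(V) = (V**2 - 5*V) + 6 = 6 + V**2 - 5*V)
((26/18)*(-9))*Q(2) = ((26/18)*(-9))*(6 + 2**2 - 5*2) = ((26*(1/18))*(-9))*(6 + 4 - 10) = ((13/9)*(-9))*0 = -13*0 = 0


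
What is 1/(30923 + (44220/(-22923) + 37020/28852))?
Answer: 55114533/1704271101794 ≈ 3.2339e-5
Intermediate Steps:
1/(30923 + (44220/(-22923) + 37020/28852)) = 1/(30923 + (44220*(-1/22923) + 37020*(1/28852))) = 1/(30923 + (-14740/7641 + 9255/7213)) = 1/(30923 - 35602165/55114533) = 1/(1704271101794/55114533) = 55114533/1704271101794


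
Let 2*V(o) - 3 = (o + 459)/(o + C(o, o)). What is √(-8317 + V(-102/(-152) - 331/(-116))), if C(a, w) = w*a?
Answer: I*√21618760635655595/1613802 ≈ 91.11*I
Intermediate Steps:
C(a, w) = a*w
V(o) = 3/2 + (459 + o)/(2*(o + o²)) (V(o) = 3/2 + ((o + 459)/(o + o*o))/2 = 3/2 + ((459 + o)/(o + o²))/2 = 3/2 + (459 + o)/(2*(o + o²)))
√(-8317 + V(-102/(-152) - 331/(-116))) = √(-8317 + (459 + 3*(-102/(-152) - 331/(-116))² + 4*(-102/(-152) - 331/(-116)))/(2*(-102/(-152) - 331/(-116))*(1 + (-102/(-152) - 331/(-116))))) = √(-8317 + (459 + 3*(-102*(-1/152) - 331*(-1/116))² + 4*(-102*(-1/152) - 331*(-1/116)))/(2*(-102*(-1/152) - 331*(-1/116))*(1 + (-102*(-1/152) - 331*(-1/116))))) = √(-8317 + (459 + 3*(51/76 + 331/116)² + 4*(51/76 + 331/116))/(2*(51/76 + 331/116)*(1 + (51/76 + 331/116)))) = √(-8317 + (459 + 3*(1942/551)² + 4*(1942/551))/(2*(1942/551)*(1 + 1942/551))) = √(-8317 + (½)*(551/1942)*(459 + 3*(3771364/303601) + 7768/551)/(2493/551)) = √(-8317 + (½)*(551/1942)*(551/2493)*(459 + 11314092/303601 + 7768/551)) = √(-8317 + (½)*(551/1942)*(551/2493)*(154947119/303601)) = √(-8317 + 154947119/9682812) = √(-80377000285/9682812) = I*√21618760635655595/1613802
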